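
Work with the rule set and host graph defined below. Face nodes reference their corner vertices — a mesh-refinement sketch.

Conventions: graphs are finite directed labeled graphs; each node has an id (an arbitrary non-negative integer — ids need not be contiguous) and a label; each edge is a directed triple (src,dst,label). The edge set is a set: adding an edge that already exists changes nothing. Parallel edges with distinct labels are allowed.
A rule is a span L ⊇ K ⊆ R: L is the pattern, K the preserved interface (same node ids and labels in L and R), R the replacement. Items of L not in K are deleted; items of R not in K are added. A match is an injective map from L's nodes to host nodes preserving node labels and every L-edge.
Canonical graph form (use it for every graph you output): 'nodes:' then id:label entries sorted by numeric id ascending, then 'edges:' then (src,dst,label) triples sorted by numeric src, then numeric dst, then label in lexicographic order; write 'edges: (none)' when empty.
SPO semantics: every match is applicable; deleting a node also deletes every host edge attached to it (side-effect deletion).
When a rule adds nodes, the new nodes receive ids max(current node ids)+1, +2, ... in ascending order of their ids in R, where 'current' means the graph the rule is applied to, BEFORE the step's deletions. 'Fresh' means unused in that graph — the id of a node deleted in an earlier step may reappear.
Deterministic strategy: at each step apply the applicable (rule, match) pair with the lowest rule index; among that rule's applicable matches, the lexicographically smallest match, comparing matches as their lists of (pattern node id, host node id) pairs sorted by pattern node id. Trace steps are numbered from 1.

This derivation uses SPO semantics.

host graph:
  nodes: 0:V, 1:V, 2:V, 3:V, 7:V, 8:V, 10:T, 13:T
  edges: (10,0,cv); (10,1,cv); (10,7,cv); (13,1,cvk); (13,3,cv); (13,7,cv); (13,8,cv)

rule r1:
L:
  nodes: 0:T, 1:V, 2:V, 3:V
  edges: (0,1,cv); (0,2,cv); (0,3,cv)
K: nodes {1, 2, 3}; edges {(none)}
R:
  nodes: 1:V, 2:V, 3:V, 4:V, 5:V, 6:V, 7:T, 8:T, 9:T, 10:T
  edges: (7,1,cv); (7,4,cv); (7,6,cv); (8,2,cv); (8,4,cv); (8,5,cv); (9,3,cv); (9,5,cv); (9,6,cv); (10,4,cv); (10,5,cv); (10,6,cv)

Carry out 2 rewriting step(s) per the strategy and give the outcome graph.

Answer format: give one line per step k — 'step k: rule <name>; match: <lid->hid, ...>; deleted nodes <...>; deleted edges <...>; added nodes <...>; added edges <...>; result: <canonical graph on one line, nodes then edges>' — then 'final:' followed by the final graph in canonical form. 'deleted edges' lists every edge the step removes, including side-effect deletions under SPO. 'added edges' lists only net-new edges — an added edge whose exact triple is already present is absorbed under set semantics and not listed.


step 1: rule r1; match: 0->10, 1->0, 2->1, 3->7; deleted nodes 10; deleted edges (10,0,cv); (10,1,cv); (10,7,cv); added nodes 14, 15, 16, 17, 18, 19, 20; added edges (17,0,cv); (17,14,cv); (17,16,cv); (18,1,cv); (18,14,cv); (18,15,cv); (19,7,cv); (19,15,cv); (19,16,cv); (20,14,cv); (20,15,cv); (20,16,cv); result: nodes: 0:V, 1:V, 2:V, 3:V, 7:V, 8:V, 13:T, 14:V, 15:V, 16:V, 17:T, 18:T, 19:T, 20:T edges: (13,1,cvk); (13,3,cv); (13,7,cv); (13,8,cv); (17,0,cv); (17,14,cv); (17,16,cv); (18,1,cv); (18,14,cv); (18,15,cv); (19,7,cv); (19,15,cv); (19,16,cv); (20,14,cv); (20,15,cv); (20,16,cv)
step 2: rule r1; match: 0->13, 1->3, 2->7, 3->8; deleted nodes 13; deleted edges (13,1,cvk); (13,3,cv); (13,7,cv); (13,8,cv); added nodes 21, 22, 23, 24, 25, 26, 27; added edges (24,3,cv); (24,21,cv); (24,23,cv); (25,7,cv); (25,21,cv); (25,22,cv); (26,8,cv); (26,22,cv); (26,23,cv); (27,21,cv); (27,22,cv); (27,23,cv); result: nodes: 0:V, 1:V, 2:V, 3:V, 7:V, 8:V, 14:V, 15:V, 16:V, 17:T, 18:T, 19:T, 20:T, 21:V, 22:V, 23:V, 24:T, 25:T, 26:T, 27:T edges: (17,0,cv); (17,14,cv); (17,16,cv); (18,1,cv); (18,14,cv); (18,15,cv); (19,7,cv); (19,15,cv); (19,16,cv); (20,14,cv); (20,15,cv); (20,16,cv); (24,3,cv); (24,21,cv); (24,23,cv); (25,7,cv); (25,21,cv); (25,22,cv); (26,8,cv); (26,22,cv); (26,23,cv); (27,21,cv); (27,22,cv); (27,23,cv)
final:
nodes: 0:V, 1:V, 2:V, 3:V, 7:V, 8:V, 14:V, 15:V, 16:V, 17:T, 18:T, 19:T, 20:T, 21:V, 22:V, 23:V, 24:T, 25:T, 26:T, 27:T
edges: (17,0,cv); (17,14,cv); (17,16,cv); (18,1,cv); (18,14,cv); (18,15,cv); (19,7,cv); (19,15,cv); (19,16,cv); (20,14,cv); (20,15,cv); (20,16,cv); (24,3,cv); (24,21,cv); (24,23,cv); (25,7,cv); (25,21,cv); (25,22,cv); (26,8,cv); (26,22,cv); (26,23,cv); (27,21,cv); (27,22,cv); (27,23,cv)


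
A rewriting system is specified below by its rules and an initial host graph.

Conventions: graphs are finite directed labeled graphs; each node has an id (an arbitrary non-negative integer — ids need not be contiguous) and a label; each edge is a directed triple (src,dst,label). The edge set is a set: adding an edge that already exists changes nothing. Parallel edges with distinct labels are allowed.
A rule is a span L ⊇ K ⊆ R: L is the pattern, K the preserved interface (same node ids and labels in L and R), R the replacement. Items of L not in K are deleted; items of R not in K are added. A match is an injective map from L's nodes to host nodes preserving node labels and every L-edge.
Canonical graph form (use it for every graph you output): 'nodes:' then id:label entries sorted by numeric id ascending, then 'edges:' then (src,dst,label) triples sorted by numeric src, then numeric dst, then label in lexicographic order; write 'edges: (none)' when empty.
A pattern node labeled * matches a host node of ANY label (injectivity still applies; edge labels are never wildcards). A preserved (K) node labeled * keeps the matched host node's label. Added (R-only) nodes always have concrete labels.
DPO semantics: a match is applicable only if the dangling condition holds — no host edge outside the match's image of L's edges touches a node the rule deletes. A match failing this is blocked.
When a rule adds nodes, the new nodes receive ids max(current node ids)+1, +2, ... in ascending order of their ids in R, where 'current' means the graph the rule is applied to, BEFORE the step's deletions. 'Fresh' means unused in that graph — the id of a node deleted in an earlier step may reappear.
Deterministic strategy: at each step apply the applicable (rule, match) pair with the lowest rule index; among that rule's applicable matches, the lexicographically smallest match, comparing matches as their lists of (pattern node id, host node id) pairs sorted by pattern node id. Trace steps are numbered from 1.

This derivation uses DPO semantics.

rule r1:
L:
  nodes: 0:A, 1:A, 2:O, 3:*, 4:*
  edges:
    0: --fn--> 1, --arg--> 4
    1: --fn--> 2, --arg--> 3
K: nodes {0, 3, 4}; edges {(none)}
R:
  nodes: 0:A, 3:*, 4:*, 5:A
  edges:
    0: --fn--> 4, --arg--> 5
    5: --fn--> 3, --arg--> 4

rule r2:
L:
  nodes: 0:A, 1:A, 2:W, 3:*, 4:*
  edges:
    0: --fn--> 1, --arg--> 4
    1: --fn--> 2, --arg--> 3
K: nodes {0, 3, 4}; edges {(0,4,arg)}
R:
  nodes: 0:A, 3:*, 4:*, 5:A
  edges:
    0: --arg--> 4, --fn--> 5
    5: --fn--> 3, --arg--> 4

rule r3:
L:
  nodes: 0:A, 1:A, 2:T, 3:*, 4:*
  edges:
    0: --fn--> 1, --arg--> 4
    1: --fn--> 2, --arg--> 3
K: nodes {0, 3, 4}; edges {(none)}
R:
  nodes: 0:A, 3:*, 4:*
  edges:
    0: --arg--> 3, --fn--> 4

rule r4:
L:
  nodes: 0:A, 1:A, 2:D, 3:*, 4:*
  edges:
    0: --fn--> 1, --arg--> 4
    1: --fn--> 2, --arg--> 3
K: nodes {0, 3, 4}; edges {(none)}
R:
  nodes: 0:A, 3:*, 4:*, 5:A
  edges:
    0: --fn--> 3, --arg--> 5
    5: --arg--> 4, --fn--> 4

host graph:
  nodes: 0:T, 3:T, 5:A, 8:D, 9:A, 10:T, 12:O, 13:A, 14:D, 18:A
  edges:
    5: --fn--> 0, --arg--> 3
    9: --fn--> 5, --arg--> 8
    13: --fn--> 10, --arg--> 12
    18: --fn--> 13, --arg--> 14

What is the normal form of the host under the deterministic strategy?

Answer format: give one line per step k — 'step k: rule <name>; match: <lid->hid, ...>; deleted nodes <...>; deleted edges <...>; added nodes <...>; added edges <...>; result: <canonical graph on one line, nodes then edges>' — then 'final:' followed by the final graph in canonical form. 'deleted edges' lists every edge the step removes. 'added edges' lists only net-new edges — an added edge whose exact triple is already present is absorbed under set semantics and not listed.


step 1: rule r3; match: 0->9, 1->5, 2->0, 3->3, 4->8; deleted nodes 0, 5; deleted edges (5,0,fn); (5,3,arg); (9,5,fn); (9,8,arg); added nodes (none); added edges (9,3,arg); (9,8,fn); result: nodes: 3:T, 8:D, 9:A, 10:T, 12:O, 13:A, 14:D, 18:A edges: (9,3,arg); (9,8,fn); (13,10,fn); (13,12,arg); (18,13,fn); (18,14,arg)
step 2: rule r3; match: 0->18, 1->13, 2->10, 3->12, 4->14; deleted nodes 10, 13; deleted edges (13,10,fn); (13,12,arg); (18,13,fn); (18,14,arg); added nodes (none); added edges (18,12,arg); (18,14,fn); result: nodes: 3:T, 8:D, 9:A, 12:O, 14:D, 18:A edges: (9,3,arg); (9,8,fn); (18,12,arg); (18,14,fn)
final:
nodes: 3:T, 8:D, 9:A, 12:O, 14:D, 18:A
edges: (9,3,arg); (9,8,fn); (18,12,arg); (18,14,fn)


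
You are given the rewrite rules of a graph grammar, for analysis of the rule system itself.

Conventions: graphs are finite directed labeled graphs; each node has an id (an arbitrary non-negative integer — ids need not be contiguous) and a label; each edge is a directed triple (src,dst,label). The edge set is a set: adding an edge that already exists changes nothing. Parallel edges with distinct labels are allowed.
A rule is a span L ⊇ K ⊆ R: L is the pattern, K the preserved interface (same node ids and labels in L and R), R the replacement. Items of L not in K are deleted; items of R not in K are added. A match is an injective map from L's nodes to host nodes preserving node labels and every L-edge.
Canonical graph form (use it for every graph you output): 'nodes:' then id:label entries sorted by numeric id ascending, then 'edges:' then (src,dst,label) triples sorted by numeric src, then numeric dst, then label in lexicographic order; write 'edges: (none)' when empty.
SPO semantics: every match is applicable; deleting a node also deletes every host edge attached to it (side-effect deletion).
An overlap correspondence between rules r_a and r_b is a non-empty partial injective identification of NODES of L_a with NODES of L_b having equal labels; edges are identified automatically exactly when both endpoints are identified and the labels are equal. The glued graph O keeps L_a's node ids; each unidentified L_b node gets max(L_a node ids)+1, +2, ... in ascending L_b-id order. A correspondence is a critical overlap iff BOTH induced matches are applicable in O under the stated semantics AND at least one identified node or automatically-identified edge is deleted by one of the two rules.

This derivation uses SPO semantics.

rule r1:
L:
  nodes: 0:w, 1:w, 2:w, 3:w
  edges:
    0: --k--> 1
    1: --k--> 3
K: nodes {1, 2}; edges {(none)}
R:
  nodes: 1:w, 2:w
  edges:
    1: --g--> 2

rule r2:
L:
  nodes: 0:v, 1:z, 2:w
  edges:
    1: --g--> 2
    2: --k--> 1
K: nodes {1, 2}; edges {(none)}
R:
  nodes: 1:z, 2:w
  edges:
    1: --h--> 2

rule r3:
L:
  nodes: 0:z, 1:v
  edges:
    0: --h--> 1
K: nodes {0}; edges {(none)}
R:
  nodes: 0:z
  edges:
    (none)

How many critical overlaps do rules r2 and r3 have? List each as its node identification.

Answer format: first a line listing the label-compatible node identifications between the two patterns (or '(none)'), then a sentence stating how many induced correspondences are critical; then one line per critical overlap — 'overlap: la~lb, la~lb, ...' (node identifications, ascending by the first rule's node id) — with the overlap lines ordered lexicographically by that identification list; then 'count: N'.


label-compatible node identifications between L(r2) and L(r3): 0~1, 1~0
2 of the induced correspondences are critical overlaps of r2 and r3.
overlap: 0~1
overlap: 0~1, 1~0
count: 2


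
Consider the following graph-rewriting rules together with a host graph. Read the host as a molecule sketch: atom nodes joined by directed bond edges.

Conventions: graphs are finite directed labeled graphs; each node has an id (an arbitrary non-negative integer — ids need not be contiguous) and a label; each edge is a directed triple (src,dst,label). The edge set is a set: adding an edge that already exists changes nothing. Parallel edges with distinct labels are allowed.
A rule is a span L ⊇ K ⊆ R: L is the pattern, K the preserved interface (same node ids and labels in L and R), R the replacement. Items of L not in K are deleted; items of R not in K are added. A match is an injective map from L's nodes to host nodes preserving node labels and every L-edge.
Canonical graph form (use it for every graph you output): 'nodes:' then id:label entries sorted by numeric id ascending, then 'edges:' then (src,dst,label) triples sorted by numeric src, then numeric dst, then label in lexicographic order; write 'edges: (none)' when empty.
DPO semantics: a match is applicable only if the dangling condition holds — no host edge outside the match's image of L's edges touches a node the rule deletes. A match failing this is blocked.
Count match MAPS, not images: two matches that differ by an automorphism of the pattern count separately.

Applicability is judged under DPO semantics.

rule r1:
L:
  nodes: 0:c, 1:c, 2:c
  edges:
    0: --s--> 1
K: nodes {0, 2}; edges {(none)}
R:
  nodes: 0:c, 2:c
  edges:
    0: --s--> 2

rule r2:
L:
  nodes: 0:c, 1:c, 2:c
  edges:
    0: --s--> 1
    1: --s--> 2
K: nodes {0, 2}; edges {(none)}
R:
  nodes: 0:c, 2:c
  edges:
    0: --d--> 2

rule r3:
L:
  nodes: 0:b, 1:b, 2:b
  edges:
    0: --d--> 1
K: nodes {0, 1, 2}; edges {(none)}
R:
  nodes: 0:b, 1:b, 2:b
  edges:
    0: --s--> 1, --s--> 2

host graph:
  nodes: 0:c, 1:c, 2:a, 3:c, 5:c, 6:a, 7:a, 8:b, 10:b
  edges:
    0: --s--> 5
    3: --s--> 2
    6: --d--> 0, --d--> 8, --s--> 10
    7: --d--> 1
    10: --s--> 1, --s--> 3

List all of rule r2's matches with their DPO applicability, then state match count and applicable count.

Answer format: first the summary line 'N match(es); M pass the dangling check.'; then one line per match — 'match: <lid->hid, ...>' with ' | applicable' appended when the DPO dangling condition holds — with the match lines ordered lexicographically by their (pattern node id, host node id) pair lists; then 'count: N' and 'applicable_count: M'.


0 match(es); 0 pass the dangling check.
count: 0
applicable_count: 0


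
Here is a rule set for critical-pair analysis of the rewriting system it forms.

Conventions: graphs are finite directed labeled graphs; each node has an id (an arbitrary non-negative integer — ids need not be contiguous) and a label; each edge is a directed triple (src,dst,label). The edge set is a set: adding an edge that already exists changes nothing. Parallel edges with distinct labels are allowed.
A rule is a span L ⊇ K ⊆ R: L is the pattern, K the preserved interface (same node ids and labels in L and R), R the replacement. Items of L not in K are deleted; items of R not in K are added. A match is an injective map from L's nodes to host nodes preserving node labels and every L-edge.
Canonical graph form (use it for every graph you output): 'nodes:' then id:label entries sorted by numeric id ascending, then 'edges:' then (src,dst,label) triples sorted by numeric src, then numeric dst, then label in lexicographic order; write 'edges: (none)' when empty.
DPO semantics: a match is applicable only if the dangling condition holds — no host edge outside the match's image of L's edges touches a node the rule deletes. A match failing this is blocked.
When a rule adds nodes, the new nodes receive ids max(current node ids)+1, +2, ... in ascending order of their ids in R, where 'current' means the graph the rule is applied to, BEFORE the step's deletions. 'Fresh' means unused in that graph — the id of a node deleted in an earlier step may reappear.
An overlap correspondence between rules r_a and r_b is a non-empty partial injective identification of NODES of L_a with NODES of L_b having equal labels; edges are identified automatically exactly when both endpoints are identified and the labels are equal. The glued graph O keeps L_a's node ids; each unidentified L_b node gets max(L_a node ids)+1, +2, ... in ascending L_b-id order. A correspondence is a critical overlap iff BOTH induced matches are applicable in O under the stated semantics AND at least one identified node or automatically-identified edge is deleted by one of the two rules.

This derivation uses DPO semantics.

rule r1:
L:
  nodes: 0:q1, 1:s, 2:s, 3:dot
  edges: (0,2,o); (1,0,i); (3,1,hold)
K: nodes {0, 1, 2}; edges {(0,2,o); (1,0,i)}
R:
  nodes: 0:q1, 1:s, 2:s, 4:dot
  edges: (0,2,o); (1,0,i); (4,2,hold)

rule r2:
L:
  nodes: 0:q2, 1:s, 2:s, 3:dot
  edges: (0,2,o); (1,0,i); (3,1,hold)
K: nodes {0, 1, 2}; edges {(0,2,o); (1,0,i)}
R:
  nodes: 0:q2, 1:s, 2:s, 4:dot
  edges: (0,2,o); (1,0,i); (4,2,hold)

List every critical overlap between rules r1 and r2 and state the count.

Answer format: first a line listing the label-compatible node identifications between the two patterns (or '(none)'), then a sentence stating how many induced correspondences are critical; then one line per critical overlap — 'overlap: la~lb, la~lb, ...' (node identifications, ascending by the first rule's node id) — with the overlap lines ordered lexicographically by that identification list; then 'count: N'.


label-compatible node identifications between L(r1) and L(r2): 1~1, 1~2, 2~1, 2~2, 3~3
2 of the induced correspondences are critical overlaps of r1 and r2.
overlap: 1~1, 2~2, 3~3
overlap: 1~1, 3~3
count: 2


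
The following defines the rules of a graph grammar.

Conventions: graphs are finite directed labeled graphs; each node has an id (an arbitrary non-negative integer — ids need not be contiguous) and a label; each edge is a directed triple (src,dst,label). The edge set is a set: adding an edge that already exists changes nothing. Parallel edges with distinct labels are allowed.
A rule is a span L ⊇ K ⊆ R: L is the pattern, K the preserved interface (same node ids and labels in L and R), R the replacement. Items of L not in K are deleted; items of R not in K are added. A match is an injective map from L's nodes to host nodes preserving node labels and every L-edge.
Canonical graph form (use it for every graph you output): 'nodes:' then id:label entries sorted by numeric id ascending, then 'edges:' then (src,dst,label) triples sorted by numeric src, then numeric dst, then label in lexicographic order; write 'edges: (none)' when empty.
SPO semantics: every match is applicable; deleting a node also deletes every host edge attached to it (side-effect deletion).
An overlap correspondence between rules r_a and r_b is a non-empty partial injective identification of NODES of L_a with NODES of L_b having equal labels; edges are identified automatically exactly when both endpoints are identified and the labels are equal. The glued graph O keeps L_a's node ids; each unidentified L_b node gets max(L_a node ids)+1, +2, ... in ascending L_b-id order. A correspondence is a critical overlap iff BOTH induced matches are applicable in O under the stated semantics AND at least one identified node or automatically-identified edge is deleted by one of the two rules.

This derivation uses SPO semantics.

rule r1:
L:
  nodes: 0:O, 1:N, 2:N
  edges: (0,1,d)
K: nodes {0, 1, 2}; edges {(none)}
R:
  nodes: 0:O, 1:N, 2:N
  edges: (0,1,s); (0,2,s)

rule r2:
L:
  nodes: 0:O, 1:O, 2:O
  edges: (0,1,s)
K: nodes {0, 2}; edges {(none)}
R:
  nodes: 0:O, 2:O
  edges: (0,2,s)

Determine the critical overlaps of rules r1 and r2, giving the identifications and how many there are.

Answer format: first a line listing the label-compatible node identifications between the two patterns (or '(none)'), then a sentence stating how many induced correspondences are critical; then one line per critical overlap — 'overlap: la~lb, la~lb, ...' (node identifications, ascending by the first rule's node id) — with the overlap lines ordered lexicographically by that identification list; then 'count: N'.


label-compatible node identifications between L(r1) and L(r2): 0~0, 0~1, 0~2
1 of the induced correspondences is a critical overlap of r1 and r2.
overlap: 0~1
count: 1


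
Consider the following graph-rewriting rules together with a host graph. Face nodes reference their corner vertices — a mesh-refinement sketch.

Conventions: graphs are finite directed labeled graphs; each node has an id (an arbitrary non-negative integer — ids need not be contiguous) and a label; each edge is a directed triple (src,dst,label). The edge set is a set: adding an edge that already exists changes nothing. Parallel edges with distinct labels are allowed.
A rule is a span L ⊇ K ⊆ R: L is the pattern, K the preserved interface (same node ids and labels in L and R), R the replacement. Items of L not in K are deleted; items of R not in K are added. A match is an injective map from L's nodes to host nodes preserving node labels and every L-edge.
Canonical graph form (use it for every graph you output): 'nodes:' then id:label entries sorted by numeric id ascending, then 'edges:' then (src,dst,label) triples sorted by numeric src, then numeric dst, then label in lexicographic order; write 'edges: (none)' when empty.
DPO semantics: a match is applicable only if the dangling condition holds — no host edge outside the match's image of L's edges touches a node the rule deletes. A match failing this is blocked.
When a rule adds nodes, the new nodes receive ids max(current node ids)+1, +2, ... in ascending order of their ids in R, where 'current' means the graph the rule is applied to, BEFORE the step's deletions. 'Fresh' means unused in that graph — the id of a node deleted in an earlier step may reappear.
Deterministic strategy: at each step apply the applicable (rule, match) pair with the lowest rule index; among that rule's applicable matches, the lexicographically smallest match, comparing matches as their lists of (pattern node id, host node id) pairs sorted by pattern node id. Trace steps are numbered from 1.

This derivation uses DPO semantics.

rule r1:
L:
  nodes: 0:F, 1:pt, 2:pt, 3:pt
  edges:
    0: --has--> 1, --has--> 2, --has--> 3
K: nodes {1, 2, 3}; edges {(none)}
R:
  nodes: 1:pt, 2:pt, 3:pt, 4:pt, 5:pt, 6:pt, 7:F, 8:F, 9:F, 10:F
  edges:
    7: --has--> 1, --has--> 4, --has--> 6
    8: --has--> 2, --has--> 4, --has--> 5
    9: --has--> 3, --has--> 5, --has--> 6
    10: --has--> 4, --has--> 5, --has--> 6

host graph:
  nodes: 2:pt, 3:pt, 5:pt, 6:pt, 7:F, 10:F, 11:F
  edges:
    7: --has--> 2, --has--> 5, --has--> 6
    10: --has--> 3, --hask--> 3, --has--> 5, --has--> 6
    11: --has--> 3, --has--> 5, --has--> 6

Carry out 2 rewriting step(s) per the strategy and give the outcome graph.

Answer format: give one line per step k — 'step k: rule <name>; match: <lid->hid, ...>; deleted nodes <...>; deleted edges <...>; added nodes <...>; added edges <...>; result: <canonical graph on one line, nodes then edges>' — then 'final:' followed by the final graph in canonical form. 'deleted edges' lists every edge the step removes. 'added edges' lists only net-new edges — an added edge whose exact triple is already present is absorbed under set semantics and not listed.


step 1: rule r1; match: 0->7, 1->2, 2->5, 3->6; deleted nodes 7; deleted edges (7,2,has); (7,5,has); (7,6,has); added nodes 12, 13, 14, 15, 16, 17, 18; added edges (15,2,has); (15,12,has); (15,14,has); (16,5,has); (16,12,has); (16,13,has); (17,6,has); (17,13,has); (17,14,has); (18,12,has); (18,13,has); (18,14,has); result: nodes: 2:pt, 3:pt, 5:pt, 6:pt, 10:F, 11:F, 12:pt, 13:pt, 14:pt, 15:F, 16:F, 17:F, 18:F edges: (10,3,has); (10,3,hask); (10,5,has); (10,6,has); (11,3,has); (11,5,has); (11,6,has); (15,2,has); (15,12,has); (15,14,has); (16,5,has); (16,12,has); (16,13,has); (17,6,has); (17,13,has); (17,14,has); (18,12,has); (18,13,has); (18,14,has)
step 2: rule r1; match: 0->11, 1->3, 2->5, 3->6; deleted nodes 11; deleted edges (11,3,has); (11,5,has); (11,6,has); added nodes 19, 20, 21, 22, 23, 24, 25; added edges (22,3,has); (22,19,has); (22,21,has); (23,5,has); (23,19,has); (23,20,has); (24,6,has); (24,20,has); (24,21,has); (25,19,has); (25,20,has); (25,21,has); result: nodes: 2:pt, 3:pt, 5:pt, 6:pt, 10:F, 12:pt, 13:pt, 14:pt, 15:F, 16:F, 17:F, 18:F, 19:pt, 20:pt, 21:pt, 22:F, 23:F, 24:F, 25:F edges: (10,3,has); (10,3,hask); (10,5,has); (10,6,has); (15,2,has); (15,12,has); (15,14,has); (16,5,has); (16,12,has); (16,13,has); (17,6,has); (17,13,has); (17,14,has); (18,12,has); (18,13,has); (18,14,has); (22,3,has); (22,19,has); (22,21,has); (23,5,has); (23,19,has); (23,20,has); (24,6,has); (24,20,has); (24,21,has); (25,19,has); (25,20,has); (25,21,has)
final:
nodes: 2:pt, 3:pt, 5:pt, 6:pt, 10:F, 12:pt, 13:pt, 14:pt, 15:F, 16:F, 17:F, 18:F, 19:pt, 20:pt, 21:pt, 22:F, 23:F, 24:F, 25:F
edges: (10,3,has); (10,3,hask); (10,5,has); (10,6,has); (15,2,has); (15,12,has); (15,14,has); (16,5,has); (16,12,has); (16,13,has); (17,6,has); (17,13,has); (17,14,has); (18,12,has); (18,13,has); (18,14,has); (22,3,has); (22,19,has); (22,21,has); (23,5,has); (23,19,has); (23,20,has); (24,6,has); (24,20,has); (24,21,has); (25,19,has); (25,20,has); (25,21,has)


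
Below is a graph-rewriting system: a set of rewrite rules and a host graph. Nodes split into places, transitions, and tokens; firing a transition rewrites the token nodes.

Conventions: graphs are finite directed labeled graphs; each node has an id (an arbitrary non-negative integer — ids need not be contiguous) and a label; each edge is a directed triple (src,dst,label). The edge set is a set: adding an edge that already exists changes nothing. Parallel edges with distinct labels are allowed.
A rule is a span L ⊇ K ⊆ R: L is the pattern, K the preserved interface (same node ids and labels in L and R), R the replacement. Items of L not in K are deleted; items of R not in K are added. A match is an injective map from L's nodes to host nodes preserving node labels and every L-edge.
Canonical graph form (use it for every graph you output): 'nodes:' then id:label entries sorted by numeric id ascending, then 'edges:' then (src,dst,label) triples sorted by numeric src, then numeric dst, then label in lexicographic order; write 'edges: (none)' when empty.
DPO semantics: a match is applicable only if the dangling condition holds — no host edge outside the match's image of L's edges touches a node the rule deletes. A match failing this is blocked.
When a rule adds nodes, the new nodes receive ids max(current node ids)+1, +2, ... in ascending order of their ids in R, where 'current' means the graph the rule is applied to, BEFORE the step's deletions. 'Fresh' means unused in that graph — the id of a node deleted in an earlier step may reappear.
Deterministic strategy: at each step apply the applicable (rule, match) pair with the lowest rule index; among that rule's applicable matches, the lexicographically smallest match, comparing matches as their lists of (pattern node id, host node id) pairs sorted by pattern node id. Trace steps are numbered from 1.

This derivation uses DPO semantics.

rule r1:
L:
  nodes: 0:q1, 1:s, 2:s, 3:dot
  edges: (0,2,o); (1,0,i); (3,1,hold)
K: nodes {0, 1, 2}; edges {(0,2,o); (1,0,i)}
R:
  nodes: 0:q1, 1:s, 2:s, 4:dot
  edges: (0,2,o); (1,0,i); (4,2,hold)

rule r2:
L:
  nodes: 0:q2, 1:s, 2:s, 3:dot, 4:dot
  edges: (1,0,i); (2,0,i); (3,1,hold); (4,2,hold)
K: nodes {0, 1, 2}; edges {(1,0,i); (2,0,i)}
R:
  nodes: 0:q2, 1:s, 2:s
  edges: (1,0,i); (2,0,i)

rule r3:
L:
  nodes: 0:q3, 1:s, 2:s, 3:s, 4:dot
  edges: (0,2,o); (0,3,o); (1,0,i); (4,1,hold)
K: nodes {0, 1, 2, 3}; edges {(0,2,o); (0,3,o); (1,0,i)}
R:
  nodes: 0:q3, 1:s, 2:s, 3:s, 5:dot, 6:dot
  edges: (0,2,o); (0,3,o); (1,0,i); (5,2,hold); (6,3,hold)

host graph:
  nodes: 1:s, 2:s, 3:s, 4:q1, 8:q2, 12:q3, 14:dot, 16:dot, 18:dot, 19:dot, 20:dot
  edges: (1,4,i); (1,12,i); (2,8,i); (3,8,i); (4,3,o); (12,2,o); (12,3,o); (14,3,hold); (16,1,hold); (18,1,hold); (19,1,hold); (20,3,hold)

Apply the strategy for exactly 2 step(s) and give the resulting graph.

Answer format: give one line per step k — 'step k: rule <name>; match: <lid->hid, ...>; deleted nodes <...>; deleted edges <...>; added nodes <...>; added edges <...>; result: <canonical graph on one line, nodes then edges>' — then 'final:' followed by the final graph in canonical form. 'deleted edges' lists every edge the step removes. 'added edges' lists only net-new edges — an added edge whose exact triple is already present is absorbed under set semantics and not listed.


step 1: rule r1; match: 0->4, 1->1, 2->3, 3->16; deleted nodes 16; deleted edges (16,1,hold); added nodes 21; added edges (21,3,hold); result: nodes: 1:s, 2:s, 3:s, 4:q1, 8:q2, 12:q3, 14:dot, 18:dot, 19:dot, 20:dot, 21:dot edges: (1,4,i); (1,12,i); (2,8,i); (3,8,i); (4,3,o); (12,2,o); (12,3,o); (14,3,hold); (18,1,hold); (19,1,hold); (20,3,hold); (21,3,hold)
step 2: rule r1; match: 0->4, 1->1, 2->3, 3->18; deleted nodes 18; deleted edges (18,1,hold); added nodes 22; added edges (22,3,hold); result: nodes: 1:s, 2:s, 3:s, 4:q1, 8:q2, 12:q3, 14:dot, 19:dot, 20:dot, 21:dot, 22:dot edges: (1,4,i); (1,12,i); (2,8,i); (3,8,i); (4,3,o); (12,2,o); (12,3,o); (14,3,hold); (19,1,hold); (20,3,hold); (21,3,hold); (22,3,hold)
final:
nodes: 1:s, 2:s, 3:s, 4:q1, 8:q2, 12:q3, 14:dot, 19:dot, 20:dot, 21:dot, 22:dot
edges: (1,4,i); (1,12,i); (2,8,i); (3,8,i); (4,3,o); (12,2,o); (12,3,o); (14,3,hold); (19,1,hold); (20,3,hold); (21,3,hold); (22,3,hold)


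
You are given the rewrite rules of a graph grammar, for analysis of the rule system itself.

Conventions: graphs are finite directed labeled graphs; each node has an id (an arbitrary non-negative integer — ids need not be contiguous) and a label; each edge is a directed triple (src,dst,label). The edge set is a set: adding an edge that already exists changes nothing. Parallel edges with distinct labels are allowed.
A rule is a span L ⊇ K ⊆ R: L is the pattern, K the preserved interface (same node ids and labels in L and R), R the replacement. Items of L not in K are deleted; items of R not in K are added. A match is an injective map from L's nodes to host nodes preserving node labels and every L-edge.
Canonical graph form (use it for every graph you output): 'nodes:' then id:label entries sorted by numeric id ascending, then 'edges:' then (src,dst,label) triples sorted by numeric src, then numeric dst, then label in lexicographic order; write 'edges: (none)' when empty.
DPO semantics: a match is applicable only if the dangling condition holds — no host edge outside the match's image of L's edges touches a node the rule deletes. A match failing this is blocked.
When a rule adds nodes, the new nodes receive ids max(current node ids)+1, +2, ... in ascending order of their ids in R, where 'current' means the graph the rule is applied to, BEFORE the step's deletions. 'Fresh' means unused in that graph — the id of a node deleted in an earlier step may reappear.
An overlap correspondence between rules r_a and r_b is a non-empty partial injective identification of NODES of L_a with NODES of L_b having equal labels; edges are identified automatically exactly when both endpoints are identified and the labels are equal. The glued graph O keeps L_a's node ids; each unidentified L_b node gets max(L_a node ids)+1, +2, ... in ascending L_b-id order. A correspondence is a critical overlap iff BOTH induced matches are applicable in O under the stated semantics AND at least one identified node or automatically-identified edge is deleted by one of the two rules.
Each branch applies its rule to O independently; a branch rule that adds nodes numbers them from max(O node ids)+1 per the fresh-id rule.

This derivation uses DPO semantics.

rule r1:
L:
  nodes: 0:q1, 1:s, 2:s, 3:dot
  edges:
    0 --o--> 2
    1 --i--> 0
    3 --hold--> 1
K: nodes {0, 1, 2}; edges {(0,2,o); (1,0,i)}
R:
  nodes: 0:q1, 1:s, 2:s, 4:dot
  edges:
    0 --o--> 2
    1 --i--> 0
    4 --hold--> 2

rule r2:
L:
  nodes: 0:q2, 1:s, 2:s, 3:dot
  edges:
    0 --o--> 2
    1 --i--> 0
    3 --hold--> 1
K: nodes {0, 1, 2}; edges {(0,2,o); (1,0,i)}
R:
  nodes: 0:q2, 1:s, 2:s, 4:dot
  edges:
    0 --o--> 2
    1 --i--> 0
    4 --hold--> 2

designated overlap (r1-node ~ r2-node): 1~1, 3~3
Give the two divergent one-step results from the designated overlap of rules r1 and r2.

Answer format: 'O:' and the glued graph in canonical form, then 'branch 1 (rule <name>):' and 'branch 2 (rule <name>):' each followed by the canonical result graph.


O:
nodes: 0:q1, 1:s, 2:s, 3:dot, 4:q2, 5:s
edges: (0,2,o); (1,0,i); (1,4,i); (3,1,hold); (4,5,o)
branch 1 (rule r1):
nodes: 0:q1, 1:s, 2:s, 4:q2, 5:s, 6:dot
edges: (0,2,o); (1,0,i); (1,4,i); (4,5,o); (6,2,hold)
branch 2 (rule r2):
nodes: 0:q1, 1:s, 2:s, 4:q2, 5:s, 6:dot
edges: (0,2,o); (1,0,i); (1,4,i); (4,5,o); (6,5,hold)


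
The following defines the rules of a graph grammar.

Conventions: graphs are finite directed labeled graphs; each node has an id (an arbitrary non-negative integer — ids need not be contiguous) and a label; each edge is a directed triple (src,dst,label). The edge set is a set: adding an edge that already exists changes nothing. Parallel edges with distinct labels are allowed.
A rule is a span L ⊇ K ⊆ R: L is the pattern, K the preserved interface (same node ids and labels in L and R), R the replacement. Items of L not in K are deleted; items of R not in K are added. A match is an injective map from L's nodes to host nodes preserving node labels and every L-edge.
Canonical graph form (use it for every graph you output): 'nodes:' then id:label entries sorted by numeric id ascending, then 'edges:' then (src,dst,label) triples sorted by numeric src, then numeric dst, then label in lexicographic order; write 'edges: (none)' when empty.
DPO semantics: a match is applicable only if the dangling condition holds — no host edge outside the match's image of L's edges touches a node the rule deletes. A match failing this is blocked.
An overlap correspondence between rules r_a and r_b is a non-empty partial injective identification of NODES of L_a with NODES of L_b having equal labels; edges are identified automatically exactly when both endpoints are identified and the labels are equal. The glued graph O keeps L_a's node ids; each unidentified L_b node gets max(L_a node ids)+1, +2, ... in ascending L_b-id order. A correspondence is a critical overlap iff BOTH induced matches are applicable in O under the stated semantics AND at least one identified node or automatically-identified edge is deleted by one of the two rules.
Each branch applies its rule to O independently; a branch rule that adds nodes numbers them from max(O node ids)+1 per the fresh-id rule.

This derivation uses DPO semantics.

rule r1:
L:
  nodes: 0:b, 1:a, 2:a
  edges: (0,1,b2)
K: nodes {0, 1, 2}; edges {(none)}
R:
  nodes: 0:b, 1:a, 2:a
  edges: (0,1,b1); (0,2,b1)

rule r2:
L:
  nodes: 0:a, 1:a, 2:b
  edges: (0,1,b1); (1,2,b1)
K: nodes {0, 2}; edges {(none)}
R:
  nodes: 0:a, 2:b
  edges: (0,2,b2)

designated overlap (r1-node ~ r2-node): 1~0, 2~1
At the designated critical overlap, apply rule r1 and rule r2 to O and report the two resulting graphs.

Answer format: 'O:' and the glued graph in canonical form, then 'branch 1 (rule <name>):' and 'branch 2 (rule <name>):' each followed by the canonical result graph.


O:
nodes: 0:b, 1:a, 2:a, 3:b
edges: (0,1,b2); (1,2,b1); (2,3,b1)
branch 1 (rule r1):
nodes: 0:b, 1:a, 2:a, 3:b
edges: (0,1,b1); (0,2,b1); (1,2,b1); (2,3,b1)
branch 2 (rule r2):
nodes: 0:b, 1:a, 3:b
edges: (0,1,b2); (1,3,b2)


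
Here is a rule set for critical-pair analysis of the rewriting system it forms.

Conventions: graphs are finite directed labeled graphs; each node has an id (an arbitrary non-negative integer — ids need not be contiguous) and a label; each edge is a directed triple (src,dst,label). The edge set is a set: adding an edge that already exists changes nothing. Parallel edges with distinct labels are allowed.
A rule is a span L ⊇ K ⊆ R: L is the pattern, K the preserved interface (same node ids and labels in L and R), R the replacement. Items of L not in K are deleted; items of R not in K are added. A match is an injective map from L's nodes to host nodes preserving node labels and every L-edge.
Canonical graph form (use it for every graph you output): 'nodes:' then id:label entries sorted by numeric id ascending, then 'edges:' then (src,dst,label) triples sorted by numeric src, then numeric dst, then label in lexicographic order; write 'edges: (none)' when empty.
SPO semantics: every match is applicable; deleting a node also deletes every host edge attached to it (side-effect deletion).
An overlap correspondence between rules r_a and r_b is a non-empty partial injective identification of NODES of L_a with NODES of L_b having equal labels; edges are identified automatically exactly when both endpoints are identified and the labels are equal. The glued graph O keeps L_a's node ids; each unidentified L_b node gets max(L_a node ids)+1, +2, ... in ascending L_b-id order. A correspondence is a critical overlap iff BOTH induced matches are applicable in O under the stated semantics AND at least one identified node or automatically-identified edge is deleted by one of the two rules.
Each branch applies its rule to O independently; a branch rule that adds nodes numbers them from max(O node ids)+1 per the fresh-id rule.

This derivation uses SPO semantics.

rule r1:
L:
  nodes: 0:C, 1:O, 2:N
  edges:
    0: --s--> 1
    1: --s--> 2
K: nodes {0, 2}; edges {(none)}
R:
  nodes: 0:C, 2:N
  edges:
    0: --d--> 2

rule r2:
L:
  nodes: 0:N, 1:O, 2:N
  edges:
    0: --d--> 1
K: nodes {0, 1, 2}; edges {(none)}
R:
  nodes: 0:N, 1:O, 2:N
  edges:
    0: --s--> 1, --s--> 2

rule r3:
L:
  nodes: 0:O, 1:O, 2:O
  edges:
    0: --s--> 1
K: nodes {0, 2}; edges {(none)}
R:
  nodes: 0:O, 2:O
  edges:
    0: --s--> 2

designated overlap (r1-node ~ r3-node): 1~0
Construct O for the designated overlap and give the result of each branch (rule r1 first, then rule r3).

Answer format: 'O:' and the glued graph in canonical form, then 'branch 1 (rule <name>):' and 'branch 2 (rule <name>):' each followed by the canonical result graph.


O:
nodes: 0:C, 1:O, 2:N, 3:O, 4:O
edges: (0,1,s); (1,2,s); (1,3,s)
branch 1 (rule r1):
nodes: 0:C, 2:N, 3:O, 4:O
edges: (0,2,d)
branch 2 (rule r3):
nodes: 0:C, 1:O, 2:N, 4:O
edges: (0,1,s); (1,2,s); (1,4,s)


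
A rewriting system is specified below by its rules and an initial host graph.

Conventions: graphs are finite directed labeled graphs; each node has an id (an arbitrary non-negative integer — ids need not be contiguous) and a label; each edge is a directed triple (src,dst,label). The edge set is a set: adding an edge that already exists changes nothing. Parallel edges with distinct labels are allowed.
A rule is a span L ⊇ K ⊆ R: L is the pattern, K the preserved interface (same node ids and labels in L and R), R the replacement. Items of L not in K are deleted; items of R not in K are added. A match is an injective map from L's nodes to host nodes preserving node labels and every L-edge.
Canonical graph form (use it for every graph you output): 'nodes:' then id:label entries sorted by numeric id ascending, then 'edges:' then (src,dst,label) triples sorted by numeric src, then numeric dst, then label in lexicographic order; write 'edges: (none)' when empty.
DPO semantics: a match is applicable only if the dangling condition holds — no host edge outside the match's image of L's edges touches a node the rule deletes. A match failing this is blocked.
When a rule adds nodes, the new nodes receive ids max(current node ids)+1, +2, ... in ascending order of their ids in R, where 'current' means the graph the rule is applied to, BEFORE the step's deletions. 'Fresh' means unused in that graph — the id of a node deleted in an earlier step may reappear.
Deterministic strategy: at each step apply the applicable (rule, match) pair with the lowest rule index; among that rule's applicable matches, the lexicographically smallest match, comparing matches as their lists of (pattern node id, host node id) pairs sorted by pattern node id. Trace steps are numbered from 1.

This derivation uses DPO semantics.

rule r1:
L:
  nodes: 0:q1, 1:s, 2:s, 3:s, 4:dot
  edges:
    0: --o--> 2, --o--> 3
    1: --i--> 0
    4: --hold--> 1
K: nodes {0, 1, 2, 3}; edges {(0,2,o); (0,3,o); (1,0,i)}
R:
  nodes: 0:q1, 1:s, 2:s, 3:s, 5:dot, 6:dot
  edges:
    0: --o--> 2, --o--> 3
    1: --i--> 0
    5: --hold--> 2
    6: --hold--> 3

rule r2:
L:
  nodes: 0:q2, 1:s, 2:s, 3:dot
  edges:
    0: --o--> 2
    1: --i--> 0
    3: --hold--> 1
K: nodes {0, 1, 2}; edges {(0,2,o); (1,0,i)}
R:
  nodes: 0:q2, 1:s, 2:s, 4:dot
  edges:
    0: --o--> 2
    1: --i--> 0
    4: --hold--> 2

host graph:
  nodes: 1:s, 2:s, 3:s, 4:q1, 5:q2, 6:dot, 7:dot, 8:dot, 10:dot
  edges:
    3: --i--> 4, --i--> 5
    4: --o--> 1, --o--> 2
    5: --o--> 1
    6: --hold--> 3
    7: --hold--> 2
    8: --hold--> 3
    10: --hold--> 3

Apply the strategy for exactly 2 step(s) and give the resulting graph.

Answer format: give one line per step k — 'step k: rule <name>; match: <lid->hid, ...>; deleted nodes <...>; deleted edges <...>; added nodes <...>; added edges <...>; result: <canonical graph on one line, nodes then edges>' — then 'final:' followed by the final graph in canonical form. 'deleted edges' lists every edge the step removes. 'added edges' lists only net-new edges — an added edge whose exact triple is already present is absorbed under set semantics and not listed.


step 1: rule r1; match: 0->4, 1->3, 2->1, 3->2, 4->6; deleted nodes 6; deleted edges (6,3,hold); added nodes 11, 12; added edges (11,1,hold); (12,2,hold); result: nodes: 1:s, 2:s, 3:s, 4:q1, 5:q2, 7:dot, 8:dot, 10:dot, 11:dot, 12:dot edges: (3,4,i); (3,5,i); (4,1,o); (4,2,o); (5,1,o); (7,2,hold); (8,3,hold); (10,3,hold); (11,1,hold); (12,2,hold)
step 2: rule r1; match: 0->4, 1->3, 2->1, 3->2, 4->8; deleted nodes 8; deleted edges (8,3,hold); added nodes 13, 14; added edges (13,1,hold); (14,2,hold); result: nodes: 1:s, 2:s, 3:s, 4:q1, 5:q2, 7:dot, 10:dot, 11:dot, 12:dot, 13:dot, 14:dot edges: (3,4,i); (3,5,i); (4,1,o); (4,2,o); (5,1,o); (7,2,hold); (10,3,hold); (11,1,hold); (12,2,hold); (13,1,hold); (14,2,hold)
final:
nodes: 1:s, 2:s, 3:s, 4:q1, 5:q2, 7:dot, 10:dot, 11:dot, 12:dot, 13:dot, 14:dot
edges: (3,4,i); (3,5,i); (4,1,o); (4,2,o); (5,1,o); (7,2,hold); (10,3,hold); (11,1,hold); (12,2,hold); (13,1,hold); (14,2,hold)
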